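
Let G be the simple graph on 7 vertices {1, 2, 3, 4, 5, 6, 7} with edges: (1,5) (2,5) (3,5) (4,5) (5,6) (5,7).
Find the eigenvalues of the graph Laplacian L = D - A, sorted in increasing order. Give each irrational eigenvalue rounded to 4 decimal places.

[0, 1, 1, 1, 1, 1, 7]

With the vertex order [1, 2, 3, 4, 5, 6, 7], the degrees are [1, 1, 1, 1, 6, 1, 1], giving D = diag(1, 1, 1, 1, 6, 1, 1) and L = D - A. Diagonalising L (or applying a numerical eigensolver to the 7x7 matrix) gives the spectrum above. The single zero eigenvalue shows the graph is connected. The largest eigenvalue, 7, is at most the vertex count 7.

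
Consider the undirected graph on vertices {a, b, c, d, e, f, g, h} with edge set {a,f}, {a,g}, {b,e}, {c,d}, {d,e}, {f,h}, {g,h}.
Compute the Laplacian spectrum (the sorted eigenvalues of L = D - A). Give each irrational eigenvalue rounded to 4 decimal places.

Reading degrees in the order [a, b, c, d, e, f, g, h] gives [2, 1, 1, 2, 2, 2, 2, 2]; set D = diag(2, 1, 1, 2, 2, 2, 2, 2) and form L = D - A. Since every row of L sums to 0, the all-ones vector is in the kernel and 0 is an eigenvalue. The 2 zero eigenvalues correspond to the 2 connected components. The largest eigenvalue, 4, is at most the vertex count 8. There are 2 zeros in the spectrum, matching the 2 components.

[0, 0, 0.5858, 2, 2, 2, 3.4142, 4]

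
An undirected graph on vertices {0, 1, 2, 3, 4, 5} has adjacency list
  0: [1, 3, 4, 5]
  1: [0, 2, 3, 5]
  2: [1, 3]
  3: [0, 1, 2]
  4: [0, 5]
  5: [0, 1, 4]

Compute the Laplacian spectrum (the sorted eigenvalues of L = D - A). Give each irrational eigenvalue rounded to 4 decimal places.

With the vertex order [0, 1, 2, 3, 4, 5], the degrees are [4, 4, 2, 3, 2, 3], giving D = diag(4, 4, 2, 3, 2, 3) and L = D - A. Diagonalising L (or applying a numerical eigensolver to the 6x6 matrix) gives the spectrum above. The single zero eigenvalue shows the graph is connected. The largest eigenvalue, 5.3429, is at most the vertex count 6.

[0, 1.1864, 3, 3.4707, 5, 5.3429]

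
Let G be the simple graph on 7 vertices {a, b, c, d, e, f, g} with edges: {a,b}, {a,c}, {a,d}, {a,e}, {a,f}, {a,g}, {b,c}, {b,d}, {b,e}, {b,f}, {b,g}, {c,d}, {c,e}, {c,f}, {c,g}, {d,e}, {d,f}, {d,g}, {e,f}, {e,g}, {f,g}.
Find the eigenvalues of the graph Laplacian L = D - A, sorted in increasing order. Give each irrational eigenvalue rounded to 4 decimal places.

[0, 7, 7, 7, 7, 7, 7]

With the vertex order [a, b, c, d, e, f, g], the degrees are [6, 6, 6, 6, 6, 6, 6], giving D = diag(6, 6, 6, 6, 6, 6, 6) and L = D - A. Since every row of L sums to 0, the all-ones vector is in the kernel and 0 is an eigenvalue. The single zero eigenvalue shows the graph is connected.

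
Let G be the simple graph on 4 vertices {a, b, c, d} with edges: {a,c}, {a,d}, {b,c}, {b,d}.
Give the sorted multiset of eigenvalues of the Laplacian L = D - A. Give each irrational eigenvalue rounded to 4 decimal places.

[0, 2, 2, 4]

With the vertex order [a, b, c, d], the degrees are [2, 2, 2, 2], giving D = diag(2, 2, 2, 2) and L = D - A. L is symmetric positive semidefinite, so every eigenvalue is real and nonnegative.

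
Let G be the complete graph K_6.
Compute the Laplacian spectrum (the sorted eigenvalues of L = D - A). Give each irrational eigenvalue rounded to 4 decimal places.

[0, 6, 6, 6, 6, 6]

The graph has 6 vertices and degree multiset [5, 5, 5, 5, 5, 5]; D is the diagonal matrix of degrees and L = D - A. Since every row of L sums to 0, the all-ones vector is in the kernel and 0 is an eigenvalue. The eigenvalues sum to 30, which equals trace(L) = 2|E|.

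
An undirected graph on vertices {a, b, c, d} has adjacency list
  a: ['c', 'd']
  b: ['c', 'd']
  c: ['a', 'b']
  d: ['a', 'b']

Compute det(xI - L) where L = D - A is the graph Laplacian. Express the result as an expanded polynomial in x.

x^4 - 8x^3 + 20x^2 - 16x

With the vertex order [a, b, c, d], the degrees are [2, 2, 2, 2], giving D = diag(2, 2, 2, 2) and L = D - A. L has integer entries, so p(x) = det(xI - L) has integer coefficients. Expanding the determinant yields x^4 - 8x^3 + 20x^2 - 16x. Since p(0) = det(-L) = 0, x divides p(x). The largest eigenvalue, 4, is at most the vertex count 4. The eigenvalues sum to 8, which equals trace(L) = 2|E|.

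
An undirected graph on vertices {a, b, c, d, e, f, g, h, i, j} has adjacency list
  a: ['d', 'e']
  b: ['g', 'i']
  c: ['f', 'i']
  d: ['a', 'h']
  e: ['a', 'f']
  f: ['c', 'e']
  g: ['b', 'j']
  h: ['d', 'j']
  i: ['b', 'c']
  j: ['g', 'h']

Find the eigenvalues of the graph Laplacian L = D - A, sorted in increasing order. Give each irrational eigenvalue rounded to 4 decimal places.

[0, 0.3820, 0.3820, 1.3820, 1.3820, 2.6180, 2.6180, 3.6180, 3.6180, 4]

With the vertex order [a, b, c, d, e, f, g, h, i, j], the degrees are [2, 2, 2, 2, 2, 2, 2, 2, 2, 2], giving D = diag(2, 2, 2, 2, 2, 2, 2, 2, 2, 2) and L = D - A. The multiplicity of 0 as a Laplacian eigenvalue equals the number of connected components. The single zero eigenvalue shows the graph is connected. The eigenvalues sum to 20, which equals trace(L) = 2|E|. By the matrix-tree theorem the graph has (1/10) * product of the nonzero eigenvalues = 10 spanning trees.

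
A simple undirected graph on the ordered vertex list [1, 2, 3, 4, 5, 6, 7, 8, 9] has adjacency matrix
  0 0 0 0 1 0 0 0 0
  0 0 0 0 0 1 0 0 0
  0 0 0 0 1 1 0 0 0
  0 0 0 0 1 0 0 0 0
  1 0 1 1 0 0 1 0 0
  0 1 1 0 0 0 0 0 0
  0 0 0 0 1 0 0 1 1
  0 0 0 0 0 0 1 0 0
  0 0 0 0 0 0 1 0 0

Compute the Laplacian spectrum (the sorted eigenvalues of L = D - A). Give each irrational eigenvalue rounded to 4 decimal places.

Each diagonal entry of L is the vertex degree and each off-diagonal entry is -1 where an edge is present, 0 otherwise; in the order [1, 2, 3, 4, 5, 6, 7, 8, 9] the diagonal is [1, 1, 2, 1, 4, 2, 3, 1, 1]. L is symmetric positive semidefinite, so every eigenvalue is real and nonnegative. The single zero eigenvalue shows the graph is connected. The eigenvalues sum to 16, which equals trace(L) = 2|E|.

[0, 0.2232, 0.4919, 1, 1, 1.4712, 3, 3.4838, 5.3298]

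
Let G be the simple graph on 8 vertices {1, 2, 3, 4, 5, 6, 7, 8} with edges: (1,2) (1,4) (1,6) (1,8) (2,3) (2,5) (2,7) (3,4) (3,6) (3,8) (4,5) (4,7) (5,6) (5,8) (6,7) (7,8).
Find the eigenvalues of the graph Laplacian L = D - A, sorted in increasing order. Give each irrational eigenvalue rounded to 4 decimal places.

[0, 4, 4, 4, 4, 4, 4, 8]

With the vertex order [1, 2, 3, 4, 5, 6, 7, 8], the degrees are [4, 4, 4, 4, 4, 4, 4, 4], giving D = diag(4, 4, 4, 4, 4, 4, 4, 4) and L = D - A. Since every row of L sums to 0, the all-ones vector is in the kernel and 0 is an eigenvalue. The single zero eigenvalue shows the graph is connected.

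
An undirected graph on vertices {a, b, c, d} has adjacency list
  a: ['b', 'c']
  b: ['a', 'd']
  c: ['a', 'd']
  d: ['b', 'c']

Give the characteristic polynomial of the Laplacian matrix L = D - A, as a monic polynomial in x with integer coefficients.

x^4 - 8x^3 + 20x^2 - 16x

Reading degrees in the order [a, b, c, d] gives [2, 2, 2, 2]; set D = diag(2, 2, 2, 2) and form L = D - A. Computing det(xI - L) by cofactor expansion (or equivalently via sum-over-permutations) gives x^4 - 8x^3 + 20x^2 - 16x. The constant term is 0 because L is singular (the all-ones vector lies in its kernel).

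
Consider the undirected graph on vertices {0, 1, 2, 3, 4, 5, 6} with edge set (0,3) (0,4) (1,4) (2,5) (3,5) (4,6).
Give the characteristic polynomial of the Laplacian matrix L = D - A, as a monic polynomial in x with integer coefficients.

x^7 - 12x^6 + 54x^5 - 114x^4 + 116x^3 - 52x^2 + 7x

With the vertex order [0, 1, 2, 3, 4, 5, 6], the degrees are [2, 1, 1, 2, 3, 2, 1], giving D = diag(2, 1, 1, 2, 3, 2, 1) and L = D - A. Computing det(xI - L) by cofactor expansion (or equivalently via sum-over-permutations) gives x^7 - 12x^6 + 54x^5 - 114x^4 + 116x^3 - 52x^2 + 7x. The coefficient of x^6 equals -trace(L) = -12, matching the sum of degrees.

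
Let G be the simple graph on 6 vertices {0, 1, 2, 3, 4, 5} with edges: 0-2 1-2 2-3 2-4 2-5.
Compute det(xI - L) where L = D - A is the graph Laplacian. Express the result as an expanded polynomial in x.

x^6 - 10x^5 + 30x^4 - 40x^3 + 25x^2 - 6x

With the vertex order [0, 1, 2, 3, 4, 5], the degrees are [1, 1, 5, 1, 1, 1], giving D = diag(1, 1, 5, 1, 1, 1) and L = D - A. L has integer entries, so p(x) = det(xI - L) has integer coefficients. Expanding the determinant yields x^6 - 10x^5 + 30x^4 - 40x^3 + 25x^2 - 6x. Since p(0) = det(-L) = 0, x divides p(x). There is one zero in the spectrum, matching the 1 component. The largest eigenvalue, 6, is at most the vertex count 6.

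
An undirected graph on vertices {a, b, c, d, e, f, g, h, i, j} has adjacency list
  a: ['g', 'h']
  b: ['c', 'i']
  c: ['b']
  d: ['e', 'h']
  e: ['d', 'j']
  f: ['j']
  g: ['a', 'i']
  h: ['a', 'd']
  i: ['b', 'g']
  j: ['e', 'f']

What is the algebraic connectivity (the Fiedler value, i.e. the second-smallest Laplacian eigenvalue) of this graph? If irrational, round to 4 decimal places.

0.0979

Reading degrees in the order [a, b, c, d, e, f, g, h, i, j] gives [2, 2, 1, 2, 2, 1, 2, 2, 2, 2]; set D = diag(2, 2, 1, 2, 2, 1, 2, 2, 2, 2) and form L = D - A. The sorted Laplacian eigenvalues are [0, 0.0979, 0.3820, 0.8244, 1.3820, 2, 2.6180, 3.1756, 3.6180, 3.9021]; the algebraic connectivity is the second entry, 0.0979. By the matrix-tree theorem the graph has (1/10) * product of the nonzero eigenvalues = 1 spanning tree.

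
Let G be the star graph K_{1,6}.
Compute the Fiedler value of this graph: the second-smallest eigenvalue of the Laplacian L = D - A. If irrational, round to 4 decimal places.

1

The graph has 7 vertices and degree multiset [6, 1, 1, 1, 1, 1, 1]; D is the diagonal matrix of degrees and L = D - A. The smallest Laplacian eigenvalue is always 0. The next one, lambda_2 = 1, measures how hard the graph is to disconnect: larger values mean better connectivity. The eigenvalues sum to 12, which equals trace(L) = 2|E|. By the matrix-tree theorem the graph has (1/7) * product of the nonzero eigenvalues = 1 spanning tree.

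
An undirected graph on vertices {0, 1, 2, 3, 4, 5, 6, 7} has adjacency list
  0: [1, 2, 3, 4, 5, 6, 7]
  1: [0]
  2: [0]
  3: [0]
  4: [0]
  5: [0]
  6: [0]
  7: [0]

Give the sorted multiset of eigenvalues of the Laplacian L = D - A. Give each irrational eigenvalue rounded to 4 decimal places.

[0, 1, 1, 1, 1, 1, 1, 8]

Each diagonal entry of L is the vertex degree and each off-diagonal entry is -1 where an edge is present, 0 otherwise; in the order [0, 1, 2, 3, 4, 5, 6, 7] the diagonal is [7, 1, 1, 1, 1, 1, 1, 1]. L is symmetric positive semidefinite, so every eigenvalue is real and nonnegative.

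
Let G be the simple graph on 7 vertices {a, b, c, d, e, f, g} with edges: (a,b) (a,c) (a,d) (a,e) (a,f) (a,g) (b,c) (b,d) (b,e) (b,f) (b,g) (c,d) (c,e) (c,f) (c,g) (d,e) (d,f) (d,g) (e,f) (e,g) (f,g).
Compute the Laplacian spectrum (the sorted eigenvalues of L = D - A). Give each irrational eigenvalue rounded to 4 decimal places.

[0, 7, 7, 7, 7, 7, 7]

With the vertex order [a, b, c, d, e, f, g], the degrees are [6, 6, 6, 6, 6, 6, 6], giving D = diag(6, 6, 6, 6, 6, 6, 6) and L = D - A. L is symmetric positive semidefinite, so every eigenvalue is real and nonnegative. The single zero eigenvalue shows the graph is connected. The eigenvalues sum to 42, which equals trace(L) = 2|E|.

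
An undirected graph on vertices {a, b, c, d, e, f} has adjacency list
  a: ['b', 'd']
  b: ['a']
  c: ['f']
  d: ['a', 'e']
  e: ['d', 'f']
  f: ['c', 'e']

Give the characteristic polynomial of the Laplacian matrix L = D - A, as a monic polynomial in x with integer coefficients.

Reading degrees in the order [a, b, c, d, e, f] gives [2, 1, 1, 2, 2, 2]; set D = diag(2, 1, 1, 2, 2, 2) and form L = D - A. L has integer entries, so p(x) = det(xI - L) has integer coefficients. Expanding the determinant yields x^6 - 10x^5 + 36x^4 - 56x^3 + 35x^2 - 6x. Since p(0) = det(-L) = 0, x divides p(x). There is one zero in the spectrum, matching the 1 component. The largest eigenvalue, 3.7321, is at most the vertex count 6.

x^6 - 10x^5 + 36x^4 - 56x^3 + 35x^2 - 6x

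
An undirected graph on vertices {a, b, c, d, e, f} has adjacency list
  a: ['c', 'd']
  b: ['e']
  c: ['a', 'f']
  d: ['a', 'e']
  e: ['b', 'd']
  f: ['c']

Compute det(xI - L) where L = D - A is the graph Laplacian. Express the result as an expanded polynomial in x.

Each diagonal entry of L is the vertex degree and each off-diagonal entry is -1 where an edge is present, 0 otherwise; in the order [a, b, c, d, e, f] the diagonal is [2, 1, 2, 2, 2, 1]. Computing det(xI - L) by cofactor expansion (or equivalently via sum-over-permutations) gives x^6 - 10x^5 + 36x^4 - 56x^3 + 35x^2 - 6x. The constant term is 0 because L is singular (the all-ones vector lies in its kernel). The eigenvalues sum to 10, which equals trace(L) = 2|E|.

x^6 - 10x^5 + 36x^4 - 56x^3 + 35x^2 - 6x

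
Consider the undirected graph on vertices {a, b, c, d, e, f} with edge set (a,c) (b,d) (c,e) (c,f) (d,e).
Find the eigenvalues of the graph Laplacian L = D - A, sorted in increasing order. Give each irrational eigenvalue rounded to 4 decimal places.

Reading degrees in the order [a, b, c, d, e, f] gives [1, 1, 3, 2, 2, 1]; set D = diag(1, 1, 3, 2, 2, 1) and form L = D - A. The multiplicity of 0 as a Laplacian eigenvalue equals the number of connected components. The single zero eigenvalue shows the graph is connected. There is one zero in the spectrum, matching the 1 component.

[0, 0.3249, 1, 1.4608, 3, 4.2143]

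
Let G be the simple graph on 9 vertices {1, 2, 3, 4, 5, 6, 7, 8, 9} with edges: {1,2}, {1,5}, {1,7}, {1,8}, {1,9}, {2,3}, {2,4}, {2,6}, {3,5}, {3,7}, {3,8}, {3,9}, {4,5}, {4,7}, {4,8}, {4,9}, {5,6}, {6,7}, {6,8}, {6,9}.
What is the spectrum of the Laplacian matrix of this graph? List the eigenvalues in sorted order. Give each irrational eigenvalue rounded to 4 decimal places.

[0, 4, 4, 4, 4, 5, 5, 5, 9]

Reading degrees in the order [1, 2, 3, 4, 5, 6, 7, 8, 9] gives [5, 4, 5, 5, 4, 5, 4, 4, 4]; set D = diag(5, 4, 5, 5, 4, 5, 4, 4, 4) and form L = D - A. The multiplicity of 0 as a Laplacian eigenvalue equals the number of connected components. By the matrix-tree theorem the graph has (1/9) * product of the nonzero eigenvalues = 32000 spanning trees.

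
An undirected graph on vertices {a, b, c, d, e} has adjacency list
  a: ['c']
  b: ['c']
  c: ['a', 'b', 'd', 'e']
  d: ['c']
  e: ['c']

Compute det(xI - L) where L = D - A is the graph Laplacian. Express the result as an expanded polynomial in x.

Each diagonal entry of L is the vertex degree and each off-diagonal entry is -1 where an edge is present, 0 otherwise; in the order [a, b, c, d, e] the diagonal is [1, 1, 4, 1, 1]. The eigenvalues of L are [0, 1, 1, 1, 5]; the characteristic polynomial is the product of (x - lambda_i), which multiplies out to x^5 - 8x^4 + 18x^3 - 16x^2 + 5x. The coefficient of x^4 equals -trace(L) = -8, matching the sum of degrees. By the matrix-tree theorem the graph has (1/5) * product of the nonzero eigenvalues = 1 spanning tree. The eigenvalues sum to 8, which equals trace(L) = 2|E|.

x^5 - 8x^4 + 18x^3 - 16x^2 + 5x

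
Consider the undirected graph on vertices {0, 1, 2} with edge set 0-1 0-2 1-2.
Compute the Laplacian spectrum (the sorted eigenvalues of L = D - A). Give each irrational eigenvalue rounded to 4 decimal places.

[0, 3, 3]

Each diagonal entry of L is the vertex degree and each off-diagonal entry is -1 where an edge is present, 0 otherwise; in the order [0, 1, 2] the diagonal is [2, 2, 2]. The multiplicity of 0 as a Laplacian eigenvalue equals the number of connected components. The single zero eigenvalue shows the graph is connected. There is one zero in the spectrum, matching the 1 component.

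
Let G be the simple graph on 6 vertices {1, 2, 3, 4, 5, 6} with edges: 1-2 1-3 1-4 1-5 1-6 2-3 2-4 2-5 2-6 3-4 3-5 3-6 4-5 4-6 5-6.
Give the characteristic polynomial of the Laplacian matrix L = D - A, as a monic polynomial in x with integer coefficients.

x^6 - 30x^5 + 360x^4 - 2160x^3 + 6480x^2 - 7776x

Each diagonal entry of L is the vertex degree and each off-diagonal entry is -1 where an edge is present, 0 otherwise; in the order [1, 2, 3, 4, 5, 6] the diagonal is [5, 5, 5, 5, 5, 5]. Computing det(xI - L) by cofactor expansion (or equivalently via sum-over-permutations) gives x^6 - 30x^5 + 360x^4 - 2160x^3 + 6480x^2 - 7776x. The constant term is 0 because L is singular (the all-ones vector lies in its kernel). The largest eigenvalue, 6, is at most the vertex count 6. By the matrix-tree theorem the graph has (1/6) * product of the nonzero eigenvalues = 1296 spanning trees.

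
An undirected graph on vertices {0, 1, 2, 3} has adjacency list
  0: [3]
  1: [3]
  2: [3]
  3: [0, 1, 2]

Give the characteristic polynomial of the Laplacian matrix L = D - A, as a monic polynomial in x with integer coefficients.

Reading degrees in the order [0, 1, 2, 3] gives [1, 1, 1, 3]; set D = diag(1, 1, 1, 3) and form L = D - A. L has integer entries, so p(x) = det(xI - L) has integer coefficients. Expanding the determinant yields x^4 - 6x^3 + 9x^2 - 4x. The constant term is 0 because L is singular (the all-ones vector lies in its kernel). There is one zero in the spectrum, matching the 1 component.

x^4 - 6x^3 + 9x^2 - 4x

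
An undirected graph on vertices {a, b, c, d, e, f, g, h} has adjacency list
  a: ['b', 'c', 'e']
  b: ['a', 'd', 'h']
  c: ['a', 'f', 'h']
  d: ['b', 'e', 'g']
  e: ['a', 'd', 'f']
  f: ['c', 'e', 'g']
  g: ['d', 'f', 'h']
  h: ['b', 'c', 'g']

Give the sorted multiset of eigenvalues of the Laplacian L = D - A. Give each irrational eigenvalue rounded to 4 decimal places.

With the vertex order [a, b, c, d, e, f, g, h], the degrees are [3, 3, 3, 3, 3, 3, 3, 3], giving D = diag(3, 3, 3, 3, 3, 3, 3, 3) and L = D - A. L is symmetric positive semidefinite, so every eigenvalue is real and nonnegative. There is one zero in the spectrum, matching the 1 component.

[0, 2, 2, 2, 4, 4, 4, 6]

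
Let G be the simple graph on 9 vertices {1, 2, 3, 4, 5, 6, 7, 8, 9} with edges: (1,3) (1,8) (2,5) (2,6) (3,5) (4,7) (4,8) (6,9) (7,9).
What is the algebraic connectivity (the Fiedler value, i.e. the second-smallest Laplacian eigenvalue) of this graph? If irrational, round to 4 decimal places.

0.4679

Each diagonal entry of L is the vertex degree and each off-diagonal entry is -1 where an edge is present, 0 otherwise; in the order [1, 2, 3, 4, 5, 6, 7, 8, 9] the diagonal is [2, 2, 2, 2, 2, 2, 2, 2, 2]. The sorted Laplacian eigenvalues are [0, 0.4679, 0.4679, 1.6527, 1.6527, 3, 3, 3.8794, 3.8794]; the algebraic connectivity is the second entry, 0.4679. The largest eigenvalue, 3.8794, is at most the vertex count 9. There is one zero in the spectrum, matching the 1 component.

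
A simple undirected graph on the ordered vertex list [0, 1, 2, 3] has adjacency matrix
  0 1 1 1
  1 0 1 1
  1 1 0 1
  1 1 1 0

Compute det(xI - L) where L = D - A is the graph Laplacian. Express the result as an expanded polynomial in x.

x^4 - 12x^3 + 48x^2 - 64x

With the vertex order [0, 1, 2, 3], the degrees are [3, 3, 3, 3], giving D = diag(3, 3, 3, 3) and L = D - A. Computing det(xI - L) by cofactor expansion (or equivalently via sum-over-permutations) gives x^4 - 12x^3 + 48x^2 - 64x. The coefficient of x^3 equals -trace(L) = -12, matching the sum of degrees. There is one zero in the spectrum, matching the 1 component.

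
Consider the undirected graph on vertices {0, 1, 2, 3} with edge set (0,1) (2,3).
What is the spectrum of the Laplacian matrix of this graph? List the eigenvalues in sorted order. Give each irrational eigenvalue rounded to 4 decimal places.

[0, 0, 2, 2]

Reading degrees in the order [0, 1, 2, 3] gives [1, 1, 1, 1]; set D = diag(1, 1, 1, 1) and form L = D - A. Diagonalising L (or applying a numerical eigensolver to the 4x4 matrix) gives the spectrum above. The 2 zero eigenvalues correspond to the 2 connected components. There are 2 zeros in the spectrum, matching the 2 components.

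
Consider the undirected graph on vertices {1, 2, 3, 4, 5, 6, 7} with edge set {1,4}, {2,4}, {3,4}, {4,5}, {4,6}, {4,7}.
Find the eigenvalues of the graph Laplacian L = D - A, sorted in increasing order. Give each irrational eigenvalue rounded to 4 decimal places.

[0, 1, 1, 1, 1, 1, 7]

With the vertex order [1, 2, 3, 4, 5, 6, 7], the degrees are [1, 1, 1, 6, 1, 1, 1], giving D = diag(1, 1, 1, 6, 1, 1, 1) and L = D - A. Diagonalising L (or applying a numerical eigensolver to the 7x7 matrix) gives the spectrum above. The single zero eigenvalue shows the graph is connected. The eigenvalues sum to 12, which equals trace(L) = 2|E|.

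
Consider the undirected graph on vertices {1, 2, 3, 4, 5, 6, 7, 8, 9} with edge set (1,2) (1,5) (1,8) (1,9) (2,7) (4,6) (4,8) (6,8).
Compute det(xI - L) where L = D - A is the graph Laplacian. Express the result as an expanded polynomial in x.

Each diagonal entry of L is the vertex degree and each off-diagonal entry is -1 where an edge is present, 0 otherwise; in the order [1, 2, 3, 4, 5, 6, 7, 8, 9] the diagonal is [4, 2, 0, 2, 1, 2, 1, 3, 1]. Computing det(xI - L) by cofactor expansion (or equivalently via sum-over-permutations) gives x^9 - 16x^8 + 100x^7 - 312x^6 + 513x^5 - 432x^4 + 170x^3 - 24x^2. Since p(0) = det(-L) = 0, x divides p(x).

x^9 - 16x^8 + 100x^7 - 312x^6 + 513x^5 - 432x^4 + 170x^3 - 24x^2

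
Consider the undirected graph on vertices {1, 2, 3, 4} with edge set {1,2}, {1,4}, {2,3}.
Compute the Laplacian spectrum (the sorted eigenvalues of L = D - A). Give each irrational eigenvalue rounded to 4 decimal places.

[0, 0.5858, 2, 3.4142]

Each diagonal entry of L is the vertex degree and each off-diagonal entry is -1 where an edge is present, 0 otherwise; in the order [1, 2, 3, 4] the diagonal is [2, 2, 1, 1]. The multiplicity of 0 as a Laplacian eigenvalue equals the number of connected components. The single zero eigenvalue shows the graph is connected. There is one zero in the spectrum, matching the 1 component.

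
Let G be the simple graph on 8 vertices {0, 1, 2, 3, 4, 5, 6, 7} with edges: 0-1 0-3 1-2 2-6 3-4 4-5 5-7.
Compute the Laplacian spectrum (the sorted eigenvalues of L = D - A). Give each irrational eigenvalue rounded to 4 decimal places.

[0, 0.1522, 0.5858, 1.2346, 2, 2.7654, 3.4142, 3.8478]

Each diagonal entry of L is the vertex degree and each off-diagonal entry is -1 where an edge is present, 0 otherwise; in the order [0, 1, 2, 3, 4, 5, 6, 7] the diagonal is [2, 2, 2, 2, 2, 2, 1, 1]. The multiplicity of 0 as a Laplacian eigenvalue equals the number of connected components. The eigenvalues sum to 14, which equals trace(L) = 2|E|.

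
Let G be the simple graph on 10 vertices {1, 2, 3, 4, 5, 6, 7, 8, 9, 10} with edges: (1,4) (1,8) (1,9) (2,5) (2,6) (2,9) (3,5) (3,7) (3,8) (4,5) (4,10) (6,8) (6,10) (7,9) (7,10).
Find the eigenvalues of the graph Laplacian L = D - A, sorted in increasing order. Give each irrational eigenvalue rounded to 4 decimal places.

Reading degrees in the order [1, 2, 3, 4, 5, 6, 7, 8, 9, 10] gives [3, 3, 3, 3, 3, 3, 3, 3, 3, 3]; set D = diag(3, 3, 3, 3, 3, 3, 3, 3, 3, 3) and form L = D - A. Since every row of L sums to 0, the all-ones vector is in the kernel and 0 is an eigenvalue. The single zero eigenvalue shows the graph is connected. There is one zero in the spectrum, matching the 1 component. The largest eigenvalue, 5, is at most the vertex count 10.

[0, 2, 2, 2, 2, 2, 5, 5, 5, 5]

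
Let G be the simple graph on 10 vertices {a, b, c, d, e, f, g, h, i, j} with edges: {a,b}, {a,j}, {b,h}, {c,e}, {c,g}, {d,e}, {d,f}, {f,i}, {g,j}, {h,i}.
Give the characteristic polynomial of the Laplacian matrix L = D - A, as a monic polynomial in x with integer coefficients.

With the vertex order [a, b, c, d, e, f, g, h, i, j], the degrees are [2, 2, 2, 2, 2, 2, 2, 2, 2, 2], giving D = diag(2, 2, 2, 2, 2, 2, 2, 2, 2, 2) and L = D - A. L has integer entries, so p(x) = det(xI - L) has integer coefficients. Expanding the determinant yields x^10 - 20x^9 + 170x^8 - 800x^7 + 2275x^6 - 4004x^5 + 4290x^4 - 2640x^3 + 825x^2 - 100x. The coefficient of x^9 equals -trace(L) = -20, matching the sum of degrees. The eigenvalues sum to 20, which equals trace(L) = 2|E|. The largest eigenvalue, 4, is at most the vertex count 10.

x^10 - 20x^9 + 170x^8 - 800x^7 + 2275x^6 - 4004x^5 + 4290x^4 - 2640x^3 + 825x^2 - 100x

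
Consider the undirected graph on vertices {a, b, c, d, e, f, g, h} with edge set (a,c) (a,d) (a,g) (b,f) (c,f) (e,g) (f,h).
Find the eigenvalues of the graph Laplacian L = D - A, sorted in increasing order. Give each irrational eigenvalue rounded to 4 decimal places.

With the vertex order [a, b, c, d, e, f, g, h], the degrees are [3, 1, 2, 1, 1, 3, 2, 1], giving D = diag(3, 1, 2, 1, 1, 3, 2, 1) and L = D - A. The multiplicity of 0 as a Laplacian eigenvalue equals the number of connected components. The single zero eigenvalue shows the graph is connected.

[0, 0.2137, 0.6177, 1, 1.4977, 2.3537, 3.8408, 4.4763]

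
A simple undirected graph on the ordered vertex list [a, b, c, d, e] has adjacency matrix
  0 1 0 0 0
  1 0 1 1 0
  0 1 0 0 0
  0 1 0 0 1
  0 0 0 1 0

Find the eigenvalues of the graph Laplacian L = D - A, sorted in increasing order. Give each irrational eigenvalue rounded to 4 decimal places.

Each diagonal entry of L is the vertex degree and each off-diagonal entry is -1 where an edge is present, 0 otherwise; in the order [a, b, c, d, e] the diagonal is [1, 3, 1, 2, 1]. The multiplicity of 0 as a Laplacian eigenvalue equals the number of connected components. The single zero eigenvalue shows the graph is connected. The largest eigenvalue, 4.1701, is at most the vertex count 5.

[0, 0.5188, 1, 2.3111, 4.1701]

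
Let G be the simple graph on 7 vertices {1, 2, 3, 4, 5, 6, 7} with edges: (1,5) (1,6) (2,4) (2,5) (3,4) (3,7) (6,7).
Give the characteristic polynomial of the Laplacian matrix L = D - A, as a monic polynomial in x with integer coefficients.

x^7 - 14x^6 + 77x^5 - 210x^4 + 294x^3 - 196x^2 + 49x

Reading degrees in the order [1, 2, 3, 4, 5, 6, 7] gives [2, 2, 2, 2, 2, 2, 2]; set D = diag(2, 2, 2, 2, 2, 2, 2) and form L = D - A. L has integer entries, so p(x) = det(xI - L) has integer coefficients. Expanding the determinant yields x^7 - 14x^6 + 77x^5 - 210x^4 + 294x^3 - 196x^2 + 49x. The coefficient of x^6 equals -trace(L) = -14, matching the sum of degrees. By the matrix-tree theorem the graph has (1/7) * product of the nonzero eigenvalues = 7 spanning trees.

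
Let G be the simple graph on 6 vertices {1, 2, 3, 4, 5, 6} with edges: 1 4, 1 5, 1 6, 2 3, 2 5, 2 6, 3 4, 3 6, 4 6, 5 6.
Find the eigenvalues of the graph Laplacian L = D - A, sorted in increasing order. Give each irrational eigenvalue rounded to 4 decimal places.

[0, 2.3820, 2.3820, 4.6180, 4.6180, 6]

Each diagonal entry of L is the vertex degree and each off-diagonal entry is -1 where an edge is present, 0 otherwise; in the order [1, 2, 3, 4, 5, 6] the diagonal is [3, 3, 3, 3, 3, 5]. Diagonalising L (or applying a numerical eigensolver to the 6x6 matrix) gives the spectrum above. The eigenvalues sum to 20, which equals trace(L) = 2|E|.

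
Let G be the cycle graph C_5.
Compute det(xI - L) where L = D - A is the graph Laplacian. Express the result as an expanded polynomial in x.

The graph has 5 vertices and degree multiset [2, 2, 2, 2, 2]; D is the diagonal matrix of degrees and L = D - A. Computing det(xI - L) by cofactor expansion (or equivalently via sum-over-permutations) gives x^5 - 10x^4 + 35x^3 - 50x^2 + 25x. The constant term is 0 because L is singular (the all-ones vector lies in its kernel). The largest eigenvalue, 3.6180, is at most the vertex count 5. By the matrix-tree theorem the graph has (1/5) * product of the nonzero eigenvalues = 5 spanning trees.

x^5 - 10x^4 + 35x^3 - 50x^2 + 25x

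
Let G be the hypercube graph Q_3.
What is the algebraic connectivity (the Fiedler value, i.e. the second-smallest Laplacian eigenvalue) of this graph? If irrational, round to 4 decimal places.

2

The graph has 8 vertices and degree multiset [3, 3, 3, 3, 3, 3, 3, 3]; D is the diagonal matrix of degrees and L = D - A. The smallest Laplacian eigenvalue is always 0. The next one, lambda_2 = 2, measures how hard the graph is to disconnect: larger values mean better connectivity. The eigenvalues sum to 24, which equals trace(L) = 2|E|.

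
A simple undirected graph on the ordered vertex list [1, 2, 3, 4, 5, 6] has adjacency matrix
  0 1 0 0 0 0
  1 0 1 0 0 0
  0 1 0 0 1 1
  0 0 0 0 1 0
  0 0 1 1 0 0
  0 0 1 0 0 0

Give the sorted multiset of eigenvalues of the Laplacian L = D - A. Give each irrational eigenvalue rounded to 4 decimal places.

With the vertex order [1, 2, 3, 4, 5, 6], the degrees are [1, 2, 3, 1, 2, 1], giving D = diag(1, 2, 3, 1, 2, 1) and L = D - A. The multiplicity of 0 as a Laplacian eigenvalue equals the number of connected components. The single zero eigenvalue shows the graph is connected. By the matrix-tree theorem the graph has (1/6) * product of the nonzero eigenvalues = 1 spanning tree.

[0, 0.3820, 0.6972, 2, 2.6180, 4.3028]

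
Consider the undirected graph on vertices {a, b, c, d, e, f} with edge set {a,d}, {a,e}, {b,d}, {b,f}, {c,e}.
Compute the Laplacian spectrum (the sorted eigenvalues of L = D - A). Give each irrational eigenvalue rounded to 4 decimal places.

[0, 0.2679, 1, 2, 3, 3.7321]

Reading degrees in the order [a, b, c, d, e, f] gives [2, 2, 1, 2, 2, 1]; set D = diag(2, 2, 1, 2, 2, 1) and form L = D - A. The multiplicity of 0 as a Laplacian eigenvalue equals the number of connected components. There is one zero in the spectrum, matching the 1 component. By the matrix-tree theorem the graph has (1/6) * product of the nonzero eigenvalues = 1 spanning tree.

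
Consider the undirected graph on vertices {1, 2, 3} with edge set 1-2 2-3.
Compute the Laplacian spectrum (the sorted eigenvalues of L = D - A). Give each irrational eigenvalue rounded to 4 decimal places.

[0, 1, 3]

Reading degrees in the order [1, 2, 3] gives [1, 2, 1]; set D = diag(1, 2, 1) and form L = D - A. Diagonalising L (or applying a numerical eigensolver to the 3x3 matrix) gives the spectrum above. The largest eigenvalue, 3, is at most the vertex count 3. By the matrix-tree theorem the graph has (1/3) * product of the nonzero eigenvalues = 1 spanning tree.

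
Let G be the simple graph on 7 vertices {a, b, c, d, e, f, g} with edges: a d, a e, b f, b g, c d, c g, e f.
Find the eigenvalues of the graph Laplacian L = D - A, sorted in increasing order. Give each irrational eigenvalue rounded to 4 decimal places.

Reading degrees in the order [a, b, c, d, e, f, g] gives [2, 2, 2, 2, 2, 2, 2]; set D = diag(2, 2, 2, 2, 2, 2, 2) and form L = D - A. Since every row of L sums to 0, the all-ones vector is in the kernel and 0 is an eigenvalue. The single zero eigenvalue shows the graph is connected. By the matrix-tree theorem the graph has (1/7) * product of the nonzero eigenvalues = 7 spanning trees. The largest eigenvalue, 3.8019, is at most the vertex count 7.

[0, 0.7530, 0.7530, 2.4450, 2.4450, 3.8019, 3.8019]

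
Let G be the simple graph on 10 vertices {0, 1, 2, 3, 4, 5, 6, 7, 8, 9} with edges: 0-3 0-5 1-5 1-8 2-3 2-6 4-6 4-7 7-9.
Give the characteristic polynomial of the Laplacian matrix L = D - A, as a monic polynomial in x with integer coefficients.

x^10 - 18x^9 + 136x^8 - 560x^7 + 1365x^6 - 2002x^5 + 1716x^4 - 792x^3 + 165x^2 - 10x

Each diagonal entry of L is the vertex degree and each off-diagonal entry is -1 where an edge is present, 0 otherwise; in the order [0, 1, 2, 3, 4, 5, 6, 7, 8, 9] the diagonal is [2, 2, 2, 2, 2, 2, 2, 2, 1, 1]. Computing det(xI - L) by cofactor expansion (or equivalently via sum-over-permutations) gives x^10 - 18x^9 + 136x^8 - 560x^7 + 1365x^6 - 2002x^5 + 1716x^4 - 792x^3 + 165x^2 - 10x. The constant term is 0 because L is singular (the all-ones vector lies in its kernel). The largest eigenvalue, 3.9021, is at most the vertex count 10. The eigenvalues sum to 18, which equals trace(L) = 2|E|.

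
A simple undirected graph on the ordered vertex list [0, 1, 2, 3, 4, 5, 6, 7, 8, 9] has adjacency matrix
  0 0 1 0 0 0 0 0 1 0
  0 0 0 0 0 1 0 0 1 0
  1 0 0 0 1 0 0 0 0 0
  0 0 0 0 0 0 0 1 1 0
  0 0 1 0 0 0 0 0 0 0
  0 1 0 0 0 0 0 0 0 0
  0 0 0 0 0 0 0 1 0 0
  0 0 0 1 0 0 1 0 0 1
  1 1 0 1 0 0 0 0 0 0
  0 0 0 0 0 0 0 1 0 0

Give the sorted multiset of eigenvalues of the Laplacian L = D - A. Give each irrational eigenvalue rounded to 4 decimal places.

With the vertex order [0, 1, 2, 3, 4, 5, 6, 7, 8, 9], the degrees are [2, 2, 2, 2, 1, 1, 1, 3, 3, 1], giving D = diag(2, 2, 2, 2, 1, 1, 1, 3, 3, 1) and L = D - A. The multiplicity of 0 as a Laplacian eigenvalue equals the number of connected components. The largest eigenvalue, 4.5566, is at most the vertex count 10.

[0, 0.1640, 0.2885, 1, 1, 1.6385, 2.3252, 3.0979, 3.9293, 4.5566]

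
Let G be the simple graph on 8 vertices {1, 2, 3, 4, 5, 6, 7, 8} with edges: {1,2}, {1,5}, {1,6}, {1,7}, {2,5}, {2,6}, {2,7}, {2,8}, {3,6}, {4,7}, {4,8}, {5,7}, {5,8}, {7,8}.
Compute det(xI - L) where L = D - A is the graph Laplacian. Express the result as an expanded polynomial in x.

x^8 - 28x^7 + 322x^6 - 1952x^5 + 6641x^4 - 12404x^3 + 11348x^2 - 3648x

Each diagonal entry of L is the vertex degree and each off-diagonal entry is -1 where an edge is present, 0 otherwise; in the order [1, 2, 3, 4, 5, 6, 7, 8] the diagonal is [4, 5, 1, 2, 4, 3, 5, 4]. Computing det(xI - L) by cofactor expansion (or equivalently via sum-over-permutations) gives x^8 - 28x^7 + 322x^6 - 1952x^5 + 6641x^4 - 12404x^3 + 11348x^2 - 3648x. The coefficient of x^7 equals -trace(L) = -28, matching the sum of degrees. The eigenvalues sum to 28, which equals trace(L) = 2|E|. The largest eigenvalue, 6.3155, is at most the vertex count 8.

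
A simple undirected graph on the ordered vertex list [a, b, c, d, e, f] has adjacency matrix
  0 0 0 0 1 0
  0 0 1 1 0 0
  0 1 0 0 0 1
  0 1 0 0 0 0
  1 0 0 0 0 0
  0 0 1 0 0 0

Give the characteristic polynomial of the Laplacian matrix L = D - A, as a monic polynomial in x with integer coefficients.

Each diagonal entry of L is the vertex degree and each off-diagonal entry is -1 where an edge is present, 0 otherwise; in the order [a, b, c, d, e, f] the diagonal is [1, 2, 2, 1, 1, 1]. L has integer entries, so p(x) = det(xI - L) has integer coefficients. Expanding the determinant yields x^6 - 8x^5 + 22x^4 - 24x^3 + 8x^2. The coefficient of x^5 equals -trace(L) = -8, matching the sum of degrees.

x^6 - 8x^5 + 22x^4 - 24x^3 + 8x^2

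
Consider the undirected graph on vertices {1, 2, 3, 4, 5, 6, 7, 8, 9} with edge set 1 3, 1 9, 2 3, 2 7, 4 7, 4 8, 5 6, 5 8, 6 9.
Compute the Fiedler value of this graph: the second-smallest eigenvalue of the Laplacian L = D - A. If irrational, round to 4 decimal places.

With the vertex order [1, 2, 3, 4, 5, 6, 7, 8, 9], the degrees are [2, 2, 2, 2, 2, 2, 2, 2, 2], giving D = diag(2, 2, 2, 2, 2, 2, 2, 2, 2) and L = D - A. The sorted Laplacian eigenvalues are [0, 0.4679, 0.4679, 1.6527, 1.6527, 3, 3, 3.8794, 3.8794]; the algebraic connectivity is the second entry, 0.4679. There is one zero in the spectrum, matching the 1 component.

0.4679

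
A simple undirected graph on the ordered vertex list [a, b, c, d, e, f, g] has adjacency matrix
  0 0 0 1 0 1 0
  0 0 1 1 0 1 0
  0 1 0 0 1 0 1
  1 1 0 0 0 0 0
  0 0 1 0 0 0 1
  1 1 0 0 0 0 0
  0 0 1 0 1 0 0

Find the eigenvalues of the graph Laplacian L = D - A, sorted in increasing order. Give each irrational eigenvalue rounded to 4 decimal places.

[0, 0.3588, 2, 2.2763, 3, 3.5892, 4.7757]

Each diagonal entry of L is the vertex degree and each off-diagonal entry is -1 where an edge is present, 0 otherwise; in the order [a, b, c, d, e, f, g] the diagonal is [2, 3, 3, 2, 2, 2, 2]. L is symmetric positive semidefinite, so every eigenvalue is real and nonnegative. The single zero eigenvalue shows the graph is connected. There is one zero in the spectrum, matching the 1 component.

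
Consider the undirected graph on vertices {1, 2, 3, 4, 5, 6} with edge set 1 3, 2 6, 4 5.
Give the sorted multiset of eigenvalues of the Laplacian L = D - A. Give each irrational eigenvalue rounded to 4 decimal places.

Reading degrees in the order [1, 2, 3, 4, 5, 6] gives [1, 1, 1, 1, 1, 1]; set D = diag(1, 1, 1, 1, 1, 1) and form L = D - A. L is symmetric positive semidefinite, so every eigenvalue is real and nonnegative. The 3 zero eigenvalues correspond to the 3 connected components. The largest eigenvalue, 2, is at most the vertex count 6.

[0, 0, 0, 2, 2, 2]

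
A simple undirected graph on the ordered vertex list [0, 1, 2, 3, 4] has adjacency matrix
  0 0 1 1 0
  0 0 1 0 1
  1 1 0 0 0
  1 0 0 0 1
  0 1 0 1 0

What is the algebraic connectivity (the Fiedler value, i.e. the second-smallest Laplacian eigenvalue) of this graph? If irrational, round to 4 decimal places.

With the vertex order [0, 1, 2, 3, 4], the degrees are [2, 2, 2, 2, 2], giving D = diag(2, 2, 2, 2, 2) and L = D - A. The sorted Laplacian eigenvalues are [0, 1.3820, 1.3820, 3.6180, 3.6180]; the algebraic connectivity is the second entry, 1.3820. By the matrix-tree theorem the graph has (1/5) * product of the nonzero eigenvalues = 5 spanning trees.

1.3820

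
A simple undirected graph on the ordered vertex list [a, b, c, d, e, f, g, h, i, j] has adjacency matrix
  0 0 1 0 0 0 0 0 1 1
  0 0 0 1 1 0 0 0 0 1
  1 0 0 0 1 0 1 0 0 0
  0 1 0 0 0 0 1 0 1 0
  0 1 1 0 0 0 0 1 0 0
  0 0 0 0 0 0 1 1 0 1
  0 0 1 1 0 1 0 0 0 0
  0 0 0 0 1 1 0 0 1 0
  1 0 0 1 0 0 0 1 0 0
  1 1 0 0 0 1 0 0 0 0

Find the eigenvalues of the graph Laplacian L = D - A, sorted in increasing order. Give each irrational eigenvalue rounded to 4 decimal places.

With the vertex order [a, b, c, d, e, f, g, h, i, j], the degrees are [3, 3, 3, 3, 3, 3, 3, 3, 3, 3], giving D = diag(3, 3, 3, 3, 3, 3, 3, 3, 3, 3) and L = D - A. Since every row of L sums to 0, the all-ones vector is in the kernel and 0 is an eigenvalue. The single zero eigenvalue shows the graph is connected. The largest eigenvalue, 5, is at most the vertex count 10.

[0, 2, 2, 2, 2, 2, 5, 5, 5, 5]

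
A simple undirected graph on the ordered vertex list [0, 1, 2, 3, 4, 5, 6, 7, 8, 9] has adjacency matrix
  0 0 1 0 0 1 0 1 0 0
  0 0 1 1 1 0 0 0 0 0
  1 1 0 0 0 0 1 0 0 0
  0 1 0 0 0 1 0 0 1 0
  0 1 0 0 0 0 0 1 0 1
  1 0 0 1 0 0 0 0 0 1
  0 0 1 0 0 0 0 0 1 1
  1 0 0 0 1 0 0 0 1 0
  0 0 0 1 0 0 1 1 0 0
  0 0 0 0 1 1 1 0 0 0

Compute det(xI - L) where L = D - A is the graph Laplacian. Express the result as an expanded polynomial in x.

With the vertex order [0, 1, 2, 3, 4, 5, 6, 7, 8, 9], the degrees are [3, 3, 3, 3, 3, 3, 3, 3, 3, 3], giving D = diag(3, 3, 3, 3, 3, 3, 3, 3, 3, 3) and L = D - A. The eigenvalues of L are [0, 2, 2, 2, 2, 2, 5, 5, 5, 5]; the characteristic polynomial is the product of (x - lambda_i), which multiplies out to x^10 - 30x^9 + 390x^8 - 2880x^7 + 13305x^6 - 39882x^5 + 77640x^4 - 94800x^3 + 66000x^2 - 20000x. Since p(0) = det(-L) = 0, x divides p(x). There is one zero in the spectrum, matching the 1 component. By the matrix-tree theorem the graph has (1/10) * product of the nonzero eigenvalues = 2000 spanning trees.

x^10 - 30x^9 + 390x^8 - 2880x^7 + 13305x^6 - 39882x^5 + 77640x^4 - 94800x^3 + 66000x^2 - 20000x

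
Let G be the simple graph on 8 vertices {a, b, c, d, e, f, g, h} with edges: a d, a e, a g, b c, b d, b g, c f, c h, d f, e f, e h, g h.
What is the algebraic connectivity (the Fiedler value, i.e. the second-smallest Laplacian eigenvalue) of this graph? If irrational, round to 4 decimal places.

2

Reading degrees in the order [a, b, c, d, e, f, g, h] gives [3, 3, 3, 3, 3, 3, 3, 3]; set D = diag(3, 3, 3, 3, 3, 3, 3, 3) and form L = D - A. The smallest Laplacian eigenvalue is always 0. The next one, lambda_2 = 2, measures how hard the graph is to disconnect: larger values mean better connectivity. There is one zero in the spectrum, matching the 1 component.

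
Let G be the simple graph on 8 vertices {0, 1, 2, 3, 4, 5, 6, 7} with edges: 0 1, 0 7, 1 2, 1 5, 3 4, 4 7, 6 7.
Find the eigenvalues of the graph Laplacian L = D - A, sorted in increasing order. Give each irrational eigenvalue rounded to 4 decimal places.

With the vertex order [0, 1, 2, 3, 4, 5, 6, 7], the degrees are [2, 3, 1, 1, 2, 1, 1, 3], giving D = diag(2, 3, 1, 1, 2, 1, 1, 3) and L = D - A. Diagonalising L (or applying a numerical eigensolver to the 8x8 matrix) gives the spectrum above. The single zero eigenvalue shows the graph is connected. The largest eigenvalue, 4.4763, is at most the vertex count 8.

[0, 0.2137, 0.6177, 1, 1.4977, 2.3537, 3.8408, 4.4763]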